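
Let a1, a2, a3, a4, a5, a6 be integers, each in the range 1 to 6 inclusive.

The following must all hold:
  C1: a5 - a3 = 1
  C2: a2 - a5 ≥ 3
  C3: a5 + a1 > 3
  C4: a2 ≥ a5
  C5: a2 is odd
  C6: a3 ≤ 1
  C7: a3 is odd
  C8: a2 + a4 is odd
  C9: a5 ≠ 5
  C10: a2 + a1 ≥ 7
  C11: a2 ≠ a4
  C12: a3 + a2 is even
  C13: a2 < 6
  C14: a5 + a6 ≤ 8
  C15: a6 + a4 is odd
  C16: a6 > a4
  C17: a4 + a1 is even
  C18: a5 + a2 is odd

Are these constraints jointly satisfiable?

Satisfiable

Setting (a1, a2, a3, a4, a5, a6) = (2, 5, 1, 2, 2, 3) satisfies everything: constraint 1: a5 - a3 = 1; constraint 2: a2 - a5 = 3; constraint 3: a5 + a1 = 4, and the others follow.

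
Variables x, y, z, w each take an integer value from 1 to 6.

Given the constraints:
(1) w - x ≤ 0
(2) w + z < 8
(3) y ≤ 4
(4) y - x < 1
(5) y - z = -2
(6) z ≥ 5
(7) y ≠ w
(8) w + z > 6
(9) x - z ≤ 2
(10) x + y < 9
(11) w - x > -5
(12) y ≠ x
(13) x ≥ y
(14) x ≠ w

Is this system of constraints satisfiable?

Setting (x, y, z, w) = (5, 3, 5, 2) satisfies everything: constraint 1: w - x = -3; constraint 2: w + z = 7, and the others follow.

Satisfiable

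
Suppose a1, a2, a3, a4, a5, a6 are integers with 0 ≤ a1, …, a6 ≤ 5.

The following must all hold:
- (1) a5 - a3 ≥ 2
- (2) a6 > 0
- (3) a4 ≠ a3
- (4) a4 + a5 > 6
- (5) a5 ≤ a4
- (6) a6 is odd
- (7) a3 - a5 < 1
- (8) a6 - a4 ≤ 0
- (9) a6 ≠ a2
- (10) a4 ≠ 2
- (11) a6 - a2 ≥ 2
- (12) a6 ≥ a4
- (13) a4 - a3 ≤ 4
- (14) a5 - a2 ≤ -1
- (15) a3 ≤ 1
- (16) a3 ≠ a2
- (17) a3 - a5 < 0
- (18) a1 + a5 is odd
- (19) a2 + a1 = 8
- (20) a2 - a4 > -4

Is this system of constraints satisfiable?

Constraints 1, 8, 11, 13, and 14 give a6 − a2 ≥ 2, a2 − a5 ≥ 1, a5 − a3 ≥ 2, a3 − a4 ≥ -4, a4 − a6 ≥ 0.
Adding all 5 inequalities: the left sides telescope to 0, and the right sides sum to 2 + 1 + 2 + (-4) + 0 = 1. So 0 ≥ 1, which is false.

Unsatisfiable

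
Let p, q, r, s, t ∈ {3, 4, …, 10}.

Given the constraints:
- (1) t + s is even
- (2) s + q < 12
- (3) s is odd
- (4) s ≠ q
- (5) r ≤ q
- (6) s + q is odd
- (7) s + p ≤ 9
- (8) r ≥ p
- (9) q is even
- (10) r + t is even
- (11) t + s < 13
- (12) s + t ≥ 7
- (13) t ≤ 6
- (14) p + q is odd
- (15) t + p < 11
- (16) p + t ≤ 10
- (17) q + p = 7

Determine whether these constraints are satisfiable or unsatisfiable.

Setting (p, q, r, s, t) = (3, 4, 3, 5, 5) satisfies everything: constraint 2: s + q = 9; constraint 7: s + p = 8; constraint 11: t + s = 10, and the others follow.

Satisfiable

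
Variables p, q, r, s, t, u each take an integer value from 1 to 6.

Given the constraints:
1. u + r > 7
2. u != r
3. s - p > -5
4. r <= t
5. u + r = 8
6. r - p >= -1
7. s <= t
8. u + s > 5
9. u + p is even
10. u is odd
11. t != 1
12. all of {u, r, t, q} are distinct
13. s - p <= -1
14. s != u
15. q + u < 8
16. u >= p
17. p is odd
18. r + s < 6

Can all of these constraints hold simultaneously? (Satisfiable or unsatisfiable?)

One satisfying assignment is p = 3, q = 1, r = 3, s = 1, t = 6, u = 5.
For the less obvious constraints — constraint 1: u + r = 8; constraint 3: s - p = -2 — and the others hold by inspection.

Satisfiable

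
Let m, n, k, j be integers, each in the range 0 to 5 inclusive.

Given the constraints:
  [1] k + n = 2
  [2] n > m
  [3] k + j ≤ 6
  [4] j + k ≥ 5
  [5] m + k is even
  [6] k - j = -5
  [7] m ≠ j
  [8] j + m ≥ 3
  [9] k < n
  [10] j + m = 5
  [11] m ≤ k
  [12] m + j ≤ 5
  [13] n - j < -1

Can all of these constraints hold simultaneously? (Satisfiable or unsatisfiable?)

Satisfiable

Take m = 0, n = 2, k = 0, j = 5. Then constraint 1: k + n = 2; constraint 3: k + j = 5; constraint 4: j + k = 5, and every other listed constraint is also met.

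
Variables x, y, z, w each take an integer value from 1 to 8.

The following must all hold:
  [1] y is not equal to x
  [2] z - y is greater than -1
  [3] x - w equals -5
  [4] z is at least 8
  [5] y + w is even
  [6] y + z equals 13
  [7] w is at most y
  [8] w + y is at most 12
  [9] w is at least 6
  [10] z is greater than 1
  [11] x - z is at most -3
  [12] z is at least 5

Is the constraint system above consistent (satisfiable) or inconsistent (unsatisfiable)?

From constraints 7 and 9: y ≥ w ≥ 6. From constraint 4: z ≥ 8. Hence y + z ≥ 14. But constraint 6 requires y + z = 13, and 13 < 14. Contradiction.

Unsatisfiable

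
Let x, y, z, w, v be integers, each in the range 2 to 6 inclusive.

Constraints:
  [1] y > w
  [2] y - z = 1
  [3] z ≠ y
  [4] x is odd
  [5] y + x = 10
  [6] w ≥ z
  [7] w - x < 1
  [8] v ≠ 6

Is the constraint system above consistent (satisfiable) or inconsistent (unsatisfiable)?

Satisfiable

Setting (x, y, z, w, v) = (5, 5, 4, 4, 3) satisfies everything: constraint 2: y - z = 1; constraint 5: y + x = 10; constraint 7: w - x = -1, and the others follow.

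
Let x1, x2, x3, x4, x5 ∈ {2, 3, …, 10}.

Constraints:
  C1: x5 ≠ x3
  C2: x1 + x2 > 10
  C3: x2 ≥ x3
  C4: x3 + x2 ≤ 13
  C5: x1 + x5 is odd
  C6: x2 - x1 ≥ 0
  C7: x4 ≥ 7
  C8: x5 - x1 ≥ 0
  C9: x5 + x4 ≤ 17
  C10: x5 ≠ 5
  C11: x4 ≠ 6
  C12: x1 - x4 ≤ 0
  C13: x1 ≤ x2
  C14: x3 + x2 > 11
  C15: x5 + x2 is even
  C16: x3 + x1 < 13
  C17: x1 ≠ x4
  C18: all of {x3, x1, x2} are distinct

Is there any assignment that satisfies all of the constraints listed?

Setting (x1, x2, x3, x4, x5) = (6, 7, 5, 7, 9) satisfies everything: constraint 2: x1 + x2 = 13; constraint 4: x3 + x2 = 12; constraint 6: x2 - x1 = 1, and the others follow.

Satisfiable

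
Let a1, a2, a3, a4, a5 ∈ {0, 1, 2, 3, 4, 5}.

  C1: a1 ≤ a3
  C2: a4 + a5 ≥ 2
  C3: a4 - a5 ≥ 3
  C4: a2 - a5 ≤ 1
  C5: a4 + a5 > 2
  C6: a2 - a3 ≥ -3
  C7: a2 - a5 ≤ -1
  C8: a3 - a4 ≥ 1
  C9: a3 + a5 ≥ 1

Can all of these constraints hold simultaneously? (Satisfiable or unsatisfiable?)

Constraints 3, 6, 7, and 8 give a2 − a3 ≥ -3, a3 − a4 ≥ 1, a4 − a5 ≥ 3, a5 − a2 ≥ 1.
Adding all 4 inequalities: the left sides telescope to 0, and the right sides sum to (-3) + 1 + 3 + 1 = 2. So 0 ≥ 2, which is false.

Unsatisfiable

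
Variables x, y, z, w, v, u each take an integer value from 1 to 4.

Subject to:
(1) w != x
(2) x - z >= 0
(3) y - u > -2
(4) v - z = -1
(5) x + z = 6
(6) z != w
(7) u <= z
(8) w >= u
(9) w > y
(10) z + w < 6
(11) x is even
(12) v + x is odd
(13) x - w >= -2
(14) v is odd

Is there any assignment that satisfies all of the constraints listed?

The assignment x = 4, y = 1, z = 2, w = 3, v = 1, u = 1 works:
  constraint 2 holds since x - z = 2.
  constraint 3 holds since y - u = 0.
  constraint 4 holds since v - z = -1.
The rest check out directly.

Satisfiable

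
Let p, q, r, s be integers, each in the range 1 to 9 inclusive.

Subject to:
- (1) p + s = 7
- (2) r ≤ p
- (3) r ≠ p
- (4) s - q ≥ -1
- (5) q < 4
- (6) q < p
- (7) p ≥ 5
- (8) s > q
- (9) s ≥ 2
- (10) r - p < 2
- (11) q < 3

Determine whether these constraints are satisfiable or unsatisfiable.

Satisfiable

One satisfying assignment is p = 5, q = 1, r = 4, s = 2.
For the less obvious constraints — constraint 1: p + s = 7; constraint 4: s - q = 1 — and the others hold by inspection.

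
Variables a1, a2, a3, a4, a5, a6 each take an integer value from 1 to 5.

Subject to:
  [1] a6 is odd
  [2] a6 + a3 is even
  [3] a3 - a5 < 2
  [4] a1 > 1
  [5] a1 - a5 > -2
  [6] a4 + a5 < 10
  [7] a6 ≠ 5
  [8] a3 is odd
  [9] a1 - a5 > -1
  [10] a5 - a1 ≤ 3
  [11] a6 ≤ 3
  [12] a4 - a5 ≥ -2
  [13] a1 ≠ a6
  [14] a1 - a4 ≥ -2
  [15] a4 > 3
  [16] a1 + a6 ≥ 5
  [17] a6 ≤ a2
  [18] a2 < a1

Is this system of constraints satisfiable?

Satisfiable

One satisfying assignment is a1 = 4, a2 = 2, a3 = 5, a4 = 5, a5 = 4, a6 = 1.
For the less obvious constraints — constraint 3: a3 - a5 = 1; constraint 5: a1 - a5 = 0 — and the others hold by inspection.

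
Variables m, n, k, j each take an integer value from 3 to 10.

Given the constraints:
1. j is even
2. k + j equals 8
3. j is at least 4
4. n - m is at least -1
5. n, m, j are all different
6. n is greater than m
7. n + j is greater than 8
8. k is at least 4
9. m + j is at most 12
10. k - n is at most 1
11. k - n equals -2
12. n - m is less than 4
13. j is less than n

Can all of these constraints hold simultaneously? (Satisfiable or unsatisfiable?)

One satisfying assignment is m = 5, n = 6, k = 4, j = 4.
For the less obvious constraints — constraint 2: k + j = 8; constraint 4: n - m = 1 — and the others hold by inspection.

Satisfiable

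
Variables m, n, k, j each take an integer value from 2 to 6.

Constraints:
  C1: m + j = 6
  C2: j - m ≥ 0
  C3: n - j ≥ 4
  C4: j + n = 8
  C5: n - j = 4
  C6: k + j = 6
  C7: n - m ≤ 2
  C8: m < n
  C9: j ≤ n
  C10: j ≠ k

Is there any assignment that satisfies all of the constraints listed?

Unsatisfiable

Constraints 2, 3, and 7 give j − m ≥ 0, m − n ≥ -2, n − j ≥ 4.
Adding all 3 inequalities: the left sides telescope to 0, and the right sides sum to 0 + (-2) + 4 = 2. So 0 ≥ 2, which is false.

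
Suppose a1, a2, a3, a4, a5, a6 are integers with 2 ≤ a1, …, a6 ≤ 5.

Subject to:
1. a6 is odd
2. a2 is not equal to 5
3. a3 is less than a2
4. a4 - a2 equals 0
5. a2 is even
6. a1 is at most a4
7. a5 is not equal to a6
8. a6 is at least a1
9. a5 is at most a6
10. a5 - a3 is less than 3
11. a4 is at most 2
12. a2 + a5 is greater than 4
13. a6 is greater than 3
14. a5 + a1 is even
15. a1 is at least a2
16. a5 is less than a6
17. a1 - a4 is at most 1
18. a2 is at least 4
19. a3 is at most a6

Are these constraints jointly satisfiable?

From constraints 15 and 18: a1 ≥ a2 and a2 ≥ 4, so a1 ≥ 4. From constraints 6 and 11: a1 ≤ a4 and a4 ≤ 2, so a1 ≤ 2. But 2 < 4, so no value of a1 works.

Unsatisfiable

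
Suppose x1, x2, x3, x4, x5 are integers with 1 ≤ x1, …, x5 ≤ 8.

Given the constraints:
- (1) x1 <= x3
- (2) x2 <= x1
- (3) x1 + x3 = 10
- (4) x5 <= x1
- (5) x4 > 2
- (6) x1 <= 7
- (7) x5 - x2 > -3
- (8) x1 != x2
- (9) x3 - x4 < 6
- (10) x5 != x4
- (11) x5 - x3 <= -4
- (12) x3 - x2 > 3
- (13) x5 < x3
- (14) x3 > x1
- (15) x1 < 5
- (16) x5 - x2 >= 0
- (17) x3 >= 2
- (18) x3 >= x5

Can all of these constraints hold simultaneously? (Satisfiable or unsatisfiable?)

Try x1 = 3, x2 = 1, x3 = 7, x4 = 4, x5 = 1.
Check constraint 3: x1 + x3 = 10; constraint 7: x5 - x2 = 0; constraint 9: x3 - x4 = 3. The remaining constraints are straightforward to verify.

Satisfiable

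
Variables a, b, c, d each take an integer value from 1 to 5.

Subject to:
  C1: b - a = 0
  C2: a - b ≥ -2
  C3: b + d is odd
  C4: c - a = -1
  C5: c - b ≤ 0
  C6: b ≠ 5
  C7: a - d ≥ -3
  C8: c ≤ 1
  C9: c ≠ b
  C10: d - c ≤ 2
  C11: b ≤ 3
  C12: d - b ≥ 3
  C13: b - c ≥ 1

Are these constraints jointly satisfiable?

Constraints 10, 12, and 13 give d − b ≥ 3, b − c ≥ 1, c − d ≥ -2.
Adding all 3 inequalities: the left sides telescope to 0, and the right sides sum to 3 + 1 + (-2) = 2. So 0 ≥ 2, which is false.

Unsatisfiable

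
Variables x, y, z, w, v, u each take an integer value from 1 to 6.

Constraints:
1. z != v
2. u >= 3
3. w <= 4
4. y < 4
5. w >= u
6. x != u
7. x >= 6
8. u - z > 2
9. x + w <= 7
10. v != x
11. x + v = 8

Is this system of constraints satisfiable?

From constraint 7: x ≥ 6. From constraints 2 and 5: w ≥ u ≥ 3. Hence x + w ≥ 9. But constraint 9 requires x + w ≤ 7, and 7 < 9. Contradiction.

Unsatisfiable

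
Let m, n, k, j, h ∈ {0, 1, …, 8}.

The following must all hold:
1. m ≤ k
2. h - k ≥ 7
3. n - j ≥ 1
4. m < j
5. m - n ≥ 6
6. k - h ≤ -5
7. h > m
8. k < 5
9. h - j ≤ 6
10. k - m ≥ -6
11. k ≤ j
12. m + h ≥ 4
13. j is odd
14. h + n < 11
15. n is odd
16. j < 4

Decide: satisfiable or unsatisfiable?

Constraints 2, 3, 5, 9, and 10 give m − n ≥ 6, n − j ≥ 1, j − h ≥ -6, h − k ≥ 7, k − m ≥ -6.
Adding all 5 inequalities: the left sides telescope to 0, and the right sides sum to 6 + 1 + (-6) + 7 + (-6) = 2. So 0 ≥ 2, which is false.

Unsatisfiable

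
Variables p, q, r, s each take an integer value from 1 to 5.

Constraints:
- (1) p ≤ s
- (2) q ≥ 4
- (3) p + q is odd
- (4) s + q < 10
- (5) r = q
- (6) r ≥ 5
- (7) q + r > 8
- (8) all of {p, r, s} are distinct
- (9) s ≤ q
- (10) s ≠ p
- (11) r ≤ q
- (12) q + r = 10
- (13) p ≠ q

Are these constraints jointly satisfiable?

The assignment p = 2, q = 5, r = 5, s = 4 works:
  constraint 4 holds since s + q = 9.
  constraint 7 holds since q + r = 10.
The rest check out directly.

Satisfiable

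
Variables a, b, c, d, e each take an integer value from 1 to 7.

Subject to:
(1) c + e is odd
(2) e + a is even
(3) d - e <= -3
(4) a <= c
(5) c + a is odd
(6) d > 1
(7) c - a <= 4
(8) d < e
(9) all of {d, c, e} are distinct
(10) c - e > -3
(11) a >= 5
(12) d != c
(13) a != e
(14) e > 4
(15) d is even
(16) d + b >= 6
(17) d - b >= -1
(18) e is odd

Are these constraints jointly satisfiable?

Satisfiable

The assignment a = 5, b = 4, c = 6, d = 4, e = 7 works:
  constraint 3 holds since d - e = -3.
  constraint 7 holds since c - a = 1.
The rest check out directly.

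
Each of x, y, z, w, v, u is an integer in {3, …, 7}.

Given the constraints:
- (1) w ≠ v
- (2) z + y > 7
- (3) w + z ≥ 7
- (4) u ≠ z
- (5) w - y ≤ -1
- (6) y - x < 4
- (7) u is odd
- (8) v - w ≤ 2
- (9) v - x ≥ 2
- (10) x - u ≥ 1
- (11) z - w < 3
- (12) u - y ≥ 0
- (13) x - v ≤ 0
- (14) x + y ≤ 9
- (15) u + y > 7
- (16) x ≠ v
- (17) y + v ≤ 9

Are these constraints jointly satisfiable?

Constraints 5, 8, 9, 10, and 12 give x − u ≥ 1, u − y ≥ 0, y − w ≥ 1, w − v ≥ -2, v − x ≥ 2.
Adding all 5 inequalities: the left sides telescope to 0, and the right sides sum to 1 + 0 + 1 + (-2) + 2 = 2. So 0 ≥ 2, which is false.

Unsatisfiable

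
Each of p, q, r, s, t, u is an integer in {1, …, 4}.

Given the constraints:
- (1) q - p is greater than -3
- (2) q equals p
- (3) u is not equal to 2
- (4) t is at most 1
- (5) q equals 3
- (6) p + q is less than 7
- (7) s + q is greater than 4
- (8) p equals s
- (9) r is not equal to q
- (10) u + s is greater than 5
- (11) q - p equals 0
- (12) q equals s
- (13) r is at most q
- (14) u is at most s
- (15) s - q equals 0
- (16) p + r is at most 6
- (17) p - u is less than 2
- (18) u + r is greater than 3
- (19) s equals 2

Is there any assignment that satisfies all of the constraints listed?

Unsatisfiable

Constraint 5 fixes q = 3 and constraint 19 fixes s = 2. Constraints 2 and 8 give q = p = s, so q = s. But 3 ≠ 2 — contradiction.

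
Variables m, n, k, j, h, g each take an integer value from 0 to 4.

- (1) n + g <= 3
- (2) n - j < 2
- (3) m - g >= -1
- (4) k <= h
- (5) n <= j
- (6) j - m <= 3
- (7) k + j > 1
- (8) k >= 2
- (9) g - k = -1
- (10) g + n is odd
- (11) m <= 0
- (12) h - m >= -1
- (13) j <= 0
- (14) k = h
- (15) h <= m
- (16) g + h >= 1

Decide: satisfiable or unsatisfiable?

Unsatisfiable

From constraints 4 and 8: h ≥ k and k ≥ 2, so h ≥ 2. From constraints 11 and 15: h ≤ m and m ≤ 0, so h ≤ 0. But 0 < 2, so no value of h works.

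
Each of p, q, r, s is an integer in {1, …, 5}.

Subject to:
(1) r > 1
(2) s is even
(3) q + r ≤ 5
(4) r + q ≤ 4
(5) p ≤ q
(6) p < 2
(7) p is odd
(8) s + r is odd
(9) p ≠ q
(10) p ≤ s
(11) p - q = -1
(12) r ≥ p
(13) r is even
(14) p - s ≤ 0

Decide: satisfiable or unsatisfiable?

Unsatisfiable

Constraint 2 makes s even and constraint 13 makes r even, so s + r must be even. Constraint 8 says s + r is odd — contradiction.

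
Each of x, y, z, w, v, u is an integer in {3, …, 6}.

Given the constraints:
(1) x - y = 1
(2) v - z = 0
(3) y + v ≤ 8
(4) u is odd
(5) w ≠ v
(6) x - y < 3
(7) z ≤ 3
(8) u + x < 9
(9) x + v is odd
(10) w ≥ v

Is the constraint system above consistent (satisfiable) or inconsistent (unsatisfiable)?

Satisfiable

Try x = 4, y = 3, z = 3, w = 5, v = 3, u = 3.
Check constraint 1: x - y = 1; constraint 2: v - z = 0; constraint 3: y + v = 6. The remaining constraints are straightforward to verify.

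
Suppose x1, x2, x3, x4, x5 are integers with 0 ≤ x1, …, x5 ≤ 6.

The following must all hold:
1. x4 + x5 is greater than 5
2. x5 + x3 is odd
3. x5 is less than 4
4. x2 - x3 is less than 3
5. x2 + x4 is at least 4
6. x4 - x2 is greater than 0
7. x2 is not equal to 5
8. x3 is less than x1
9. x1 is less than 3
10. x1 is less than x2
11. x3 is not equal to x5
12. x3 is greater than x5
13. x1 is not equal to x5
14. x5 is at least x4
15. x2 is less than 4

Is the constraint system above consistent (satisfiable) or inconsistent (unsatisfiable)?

Constraints 6, 8, 10, 12, and 14 give x5 < x3, x3 < x1, x1 < x2, x2 < x4, x4 ≤ x5. Chaining: x5 < x3 < x1 < x2 < x4 ≤ x5, which forces x5 < x5 — impossible.

Unsatisfiable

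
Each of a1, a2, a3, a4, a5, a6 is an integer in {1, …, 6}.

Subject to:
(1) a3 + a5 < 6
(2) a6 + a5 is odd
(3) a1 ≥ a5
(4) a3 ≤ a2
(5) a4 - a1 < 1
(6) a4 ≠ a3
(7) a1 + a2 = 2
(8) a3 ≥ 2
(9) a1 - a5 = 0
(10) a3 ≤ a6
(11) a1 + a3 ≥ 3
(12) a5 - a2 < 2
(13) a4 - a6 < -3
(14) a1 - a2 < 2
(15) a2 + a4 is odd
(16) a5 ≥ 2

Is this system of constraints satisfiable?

Unsatisfiable

From constraints 3 and 16: a1 ≥ a5 ≥ 2. From constraints 4 and 8: a2 ≥ a3 ≥ 2. Hence a1 + a2 ≥ 4. But constraint 7 requires a1 + a2 = 2, and 2 < 4. Contradiction.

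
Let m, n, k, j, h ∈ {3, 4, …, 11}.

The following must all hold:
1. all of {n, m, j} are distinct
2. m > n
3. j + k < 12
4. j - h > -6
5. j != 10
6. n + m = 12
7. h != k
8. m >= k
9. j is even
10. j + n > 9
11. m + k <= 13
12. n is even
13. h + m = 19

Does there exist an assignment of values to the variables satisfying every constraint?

Satisfiable

One satisfying assignment is m = 8, n = 4, k = 4, j = 6, h = 11.
For the less obvious constraints — constraint 3: j + k = 10; constraint 4: j - h = -5; constraint 6: n + m = 12 — and the others hold by inspection.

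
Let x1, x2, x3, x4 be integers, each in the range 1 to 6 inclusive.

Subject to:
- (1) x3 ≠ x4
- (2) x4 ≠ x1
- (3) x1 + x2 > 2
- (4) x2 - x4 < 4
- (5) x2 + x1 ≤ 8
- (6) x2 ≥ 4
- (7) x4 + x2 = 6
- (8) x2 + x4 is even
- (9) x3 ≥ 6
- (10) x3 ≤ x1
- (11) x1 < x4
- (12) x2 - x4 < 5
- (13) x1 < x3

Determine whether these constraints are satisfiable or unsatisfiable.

Unsatisfiable

From constraint 6: x2 ≥ 4. From constraints 9 and 10: x1 ≥ x3 ≥ 6. Hence x2 + x1 ≥ 10. But constraint 5 requires x2 + x1 ≤ 8, and 8 < 10. Contradiction.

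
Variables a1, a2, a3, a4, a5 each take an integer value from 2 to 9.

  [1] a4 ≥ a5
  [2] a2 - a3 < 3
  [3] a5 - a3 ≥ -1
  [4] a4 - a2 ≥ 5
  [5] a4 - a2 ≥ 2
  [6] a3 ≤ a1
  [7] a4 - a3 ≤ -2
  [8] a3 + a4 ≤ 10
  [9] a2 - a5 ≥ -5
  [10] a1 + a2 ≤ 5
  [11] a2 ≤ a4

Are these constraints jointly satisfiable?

Unsatisfiable

Constraints 3, 4, 7, and 9 give a3 − a4 ≥ 2, a4 − a2 ≥ 5, a2 − a5 ≥ -5, a5 − a3 ≥ -1.
Adding all 4 inequalities: the left sides telescope to 0, and the right sides sum to 2 + 5 + (-5) + (-1) = 1. So 0 ≥ 1, which is false.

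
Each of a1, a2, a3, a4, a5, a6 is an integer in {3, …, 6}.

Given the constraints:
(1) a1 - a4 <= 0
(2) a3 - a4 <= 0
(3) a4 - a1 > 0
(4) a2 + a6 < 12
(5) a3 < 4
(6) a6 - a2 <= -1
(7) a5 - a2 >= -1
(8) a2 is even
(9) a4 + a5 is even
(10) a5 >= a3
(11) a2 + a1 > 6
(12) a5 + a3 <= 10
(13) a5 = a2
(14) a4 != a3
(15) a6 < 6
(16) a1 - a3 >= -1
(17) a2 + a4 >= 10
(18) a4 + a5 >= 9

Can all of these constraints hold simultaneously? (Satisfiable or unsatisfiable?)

One satisfying assignment is a1 = 3, a2 = 6, a3 = 3, a4 = 6, a5 = 6, a6 = 3.
For the less obvious constraints — constraint 1: a1 - a4 = -3; constraint 2: a3 - a4 = -3; constraint 3: a4 - a1 = 3 — and the others hold by inspection.

Satisfiable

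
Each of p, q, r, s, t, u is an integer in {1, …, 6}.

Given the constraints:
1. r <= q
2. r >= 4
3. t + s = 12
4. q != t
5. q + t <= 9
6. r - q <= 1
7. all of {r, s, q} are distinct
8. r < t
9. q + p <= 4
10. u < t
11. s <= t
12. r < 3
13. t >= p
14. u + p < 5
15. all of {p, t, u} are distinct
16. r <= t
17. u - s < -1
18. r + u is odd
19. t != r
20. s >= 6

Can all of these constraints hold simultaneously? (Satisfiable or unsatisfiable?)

From constraints 1 and 2: q ≥ r ≥ 4. From constraints 11 and 20: t ≥ s ≥ 6. Hence q + t ≥ 10. But constraint 5 requires q + t ≤ 9, and 9 < 10. Contradiction.

Unsatisfiable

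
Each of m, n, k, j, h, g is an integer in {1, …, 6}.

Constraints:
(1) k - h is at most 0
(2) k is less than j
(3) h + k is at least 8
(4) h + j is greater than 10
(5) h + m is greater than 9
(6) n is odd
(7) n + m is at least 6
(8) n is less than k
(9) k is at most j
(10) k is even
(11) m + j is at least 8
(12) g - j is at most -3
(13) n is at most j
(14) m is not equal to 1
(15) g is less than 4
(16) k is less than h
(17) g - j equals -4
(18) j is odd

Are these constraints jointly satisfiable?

Try m = 6, n = 3, k = 4, j = 5, h = 6, g = 1.
Check constraint 1: k - h = -2; constraint 3: h + k = 10; constraint 4: h + j = 11. The remaining constraints are straightforward to verify.

Satisfiable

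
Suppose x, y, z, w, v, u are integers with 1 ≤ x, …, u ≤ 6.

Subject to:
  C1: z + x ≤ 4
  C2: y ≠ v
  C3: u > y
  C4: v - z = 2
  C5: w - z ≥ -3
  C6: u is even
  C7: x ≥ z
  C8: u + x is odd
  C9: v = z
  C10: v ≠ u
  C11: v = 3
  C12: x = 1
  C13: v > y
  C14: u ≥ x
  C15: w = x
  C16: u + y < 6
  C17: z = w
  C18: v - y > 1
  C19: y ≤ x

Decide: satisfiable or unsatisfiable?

Unsatisfiable

Constraint 11 fixes v = 3 and constraint 12 fixes x = 1. Constraints 9, 15, and 17 give v = z = w = x, so v = x. But 3 ≠ 1 — contradiction.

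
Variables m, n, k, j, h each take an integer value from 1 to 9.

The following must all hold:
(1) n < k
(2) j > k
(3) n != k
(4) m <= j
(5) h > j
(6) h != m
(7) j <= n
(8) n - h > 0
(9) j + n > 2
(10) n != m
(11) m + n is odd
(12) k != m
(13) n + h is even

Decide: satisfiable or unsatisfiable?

Constraints 1, 2, 5, and 8 give n < k, k < j, j < h, h < n. Chaining: n < k < j < h < n, which forces n < n — impossible.

Unsatisfiable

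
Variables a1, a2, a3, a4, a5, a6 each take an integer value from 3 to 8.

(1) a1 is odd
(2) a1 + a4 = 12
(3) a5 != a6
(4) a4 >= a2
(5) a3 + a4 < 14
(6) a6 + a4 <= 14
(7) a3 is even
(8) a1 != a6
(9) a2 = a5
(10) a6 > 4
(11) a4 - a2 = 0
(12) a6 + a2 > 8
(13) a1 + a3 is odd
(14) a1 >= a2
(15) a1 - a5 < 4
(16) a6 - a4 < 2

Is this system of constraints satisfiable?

Satisfiable

Take a1 = 7, a2 = 5, a3 = 8, a4 = 5, a5 = 5, a6 = 6. Then constraint 2: a1 + a4 = 12; constraint 5: a3 + a4 = 13; constraint 6: a6 + a4 = 11, and every other listed constraint is also met.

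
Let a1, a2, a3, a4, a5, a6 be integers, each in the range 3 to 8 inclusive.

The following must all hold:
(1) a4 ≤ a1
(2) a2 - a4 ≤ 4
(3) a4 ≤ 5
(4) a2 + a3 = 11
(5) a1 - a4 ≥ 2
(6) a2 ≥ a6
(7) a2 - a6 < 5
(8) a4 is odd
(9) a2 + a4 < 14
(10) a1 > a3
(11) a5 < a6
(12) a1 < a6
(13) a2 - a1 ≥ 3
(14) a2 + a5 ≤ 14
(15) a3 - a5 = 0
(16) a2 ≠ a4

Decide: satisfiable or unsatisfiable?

Constraints 2, 5, and 13 give a2 − a1 ≥ 3, a1 − a4 ≥ 2, a4 − a2 ≥ -4.
Adding all 3 inequalities: the left sides telescope to 0, and the right sides sum to 3 + 2 + (-4) = 1. So 0 ≥ 1, which is false.

Unsatisfiable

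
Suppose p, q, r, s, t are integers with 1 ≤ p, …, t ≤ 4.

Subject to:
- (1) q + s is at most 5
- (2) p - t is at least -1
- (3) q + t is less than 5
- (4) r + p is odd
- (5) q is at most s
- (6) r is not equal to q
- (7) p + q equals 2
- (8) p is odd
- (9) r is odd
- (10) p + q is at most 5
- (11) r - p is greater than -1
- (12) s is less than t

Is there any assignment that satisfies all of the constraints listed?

Constraint 9 makes r odd and constraint 8 makes p odd, so r + p must be even. Constraint 4 says r + p is odd — contradiction.

Unsatisfiable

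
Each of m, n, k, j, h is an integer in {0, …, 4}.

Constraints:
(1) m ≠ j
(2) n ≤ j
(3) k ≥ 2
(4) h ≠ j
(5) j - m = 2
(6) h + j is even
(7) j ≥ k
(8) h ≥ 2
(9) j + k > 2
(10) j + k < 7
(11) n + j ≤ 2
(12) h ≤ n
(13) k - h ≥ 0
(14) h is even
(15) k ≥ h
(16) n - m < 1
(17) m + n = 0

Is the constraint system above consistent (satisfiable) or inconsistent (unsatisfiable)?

Unsatisfiable

From constraints 8 and 12: n ≥ h ≥ 2. From constraints 3 and 7: j ≥ k ≥ 2. Hence n + j ≥ 4. But constraint 11 requires n + j ≤ 2, and 2 < 4. Contradiction.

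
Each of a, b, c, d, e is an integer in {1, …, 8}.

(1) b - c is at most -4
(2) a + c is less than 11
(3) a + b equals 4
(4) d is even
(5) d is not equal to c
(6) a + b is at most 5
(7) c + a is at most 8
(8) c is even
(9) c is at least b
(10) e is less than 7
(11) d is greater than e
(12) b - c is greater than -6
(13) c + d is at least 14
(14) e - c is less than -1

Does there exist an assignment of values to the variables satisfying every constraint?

Satisfiable

One satisfying assignment is a = 2, b = 2, c = 6, d = 8, e = 2.
For the less obvious constraints — constraint 1: b - c = -4; constraint 2: a + c = 8 — and the others hold by inspection.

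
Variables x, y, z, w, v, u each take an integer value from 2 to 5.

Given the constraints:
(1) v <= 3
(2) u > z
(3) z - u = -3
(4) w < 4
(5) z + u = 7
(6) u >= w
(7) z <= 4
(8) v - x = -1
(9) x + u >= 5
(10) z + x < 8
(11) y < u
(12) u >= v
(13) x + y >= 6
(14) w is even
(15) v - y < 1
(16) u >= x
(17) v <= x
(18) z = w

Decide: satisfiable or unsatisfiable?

Satisfiable

The assignment x = 3, y = 3, z = 2, w = 2, v = 2, u = 5 works:
  constraint 3 holds since z - u = -3.
  constraint 5 holds since z + u = 7.
  constraint 8 holds since v - x = -1.
The rest check out directly.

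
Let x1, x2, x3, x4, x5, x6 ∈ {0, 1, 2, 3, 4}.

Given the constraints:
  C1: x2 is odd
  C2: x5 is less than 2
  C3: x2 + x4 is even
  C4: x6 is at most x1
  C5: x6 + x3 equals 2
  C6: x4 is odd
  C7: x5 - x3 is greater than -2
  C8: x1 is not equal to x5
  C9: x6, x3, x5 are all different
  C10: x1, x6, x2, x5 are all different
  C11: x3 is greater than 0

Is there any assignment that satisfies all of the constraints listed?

Satisfiable

Take x1 = 4, x2 = 3, x3 = 2, x4 = 1, x5 = 1, x6 = 0. Then constraint 5: x6 + x3 = 2; constraint 7: x5 - x3 = -1, and every other listed constraint is also met.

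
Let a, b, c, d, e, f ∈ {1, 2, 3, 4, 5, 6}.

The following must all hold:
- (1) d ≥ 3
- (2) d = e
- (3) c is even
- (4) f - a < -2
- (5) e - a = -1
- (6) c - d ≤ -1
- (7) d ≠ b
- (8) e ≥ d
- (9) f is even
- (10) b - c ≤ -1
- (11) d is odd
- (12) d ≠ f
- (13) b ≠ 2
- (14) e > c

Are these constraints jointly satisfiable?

Satisfiable

Try a = 6, b = 1, c = 2, d = 5, e = 5, f = 2.
Check constraint 4: f - a = -4; constraint 5: e - a = -1; constraint 6: c - d = -3. The remaining constraints are straightforward to verify.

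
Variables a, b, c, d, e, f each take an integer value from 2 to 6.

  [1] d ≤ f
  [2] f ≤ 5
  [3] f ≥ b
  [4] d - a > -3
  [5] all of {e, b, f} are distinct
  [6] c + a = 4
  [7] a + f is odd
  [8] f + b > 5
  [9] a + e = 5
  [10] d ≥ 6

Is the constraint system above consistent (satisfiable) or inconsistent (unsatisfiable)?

Unsatisfiable

From constraint 10: d ≥ 6. From constraints 1 and 2: d ≤ f and f ≤ 5, so d ≤ 5. But 5 < 6, so no value of d works.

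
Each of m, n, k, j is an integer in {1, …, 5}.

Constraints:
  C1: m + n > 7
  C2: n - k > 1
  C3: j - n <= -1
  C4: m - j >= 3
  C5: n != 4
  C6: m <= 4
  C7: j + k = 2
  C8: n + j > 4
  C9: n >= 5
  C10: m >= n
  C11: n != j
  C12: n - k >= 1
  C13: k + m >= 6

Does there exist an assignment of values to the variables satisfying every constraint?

From constraint 9: n ≥ 5. From constraints 6 and 10: n ≤ m and m ≤ 4, so n ≤ 4. But 4 < 5, so no value of n works.

Unsatisfiable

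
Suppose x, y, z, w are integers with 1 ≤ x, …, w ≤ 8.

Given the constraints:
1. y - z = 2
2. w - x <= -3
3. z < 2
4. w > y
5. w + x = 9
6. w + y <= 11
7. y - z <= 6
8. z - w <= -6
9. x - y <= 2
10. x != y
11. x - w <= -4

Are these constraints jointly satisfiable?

Constraints 2, 7, 8, and 9 give y − x ≥ -2, x − w ≥ 3, w − z ≥ 6, z − y ≥ -6.
Adding all 4 inequalities: the left sides telescope to 0, and the right sides sum to (-2) + 3 + 6 + (-6) = 1. So 0 ≥ 1, which is false.

Unsatisfiable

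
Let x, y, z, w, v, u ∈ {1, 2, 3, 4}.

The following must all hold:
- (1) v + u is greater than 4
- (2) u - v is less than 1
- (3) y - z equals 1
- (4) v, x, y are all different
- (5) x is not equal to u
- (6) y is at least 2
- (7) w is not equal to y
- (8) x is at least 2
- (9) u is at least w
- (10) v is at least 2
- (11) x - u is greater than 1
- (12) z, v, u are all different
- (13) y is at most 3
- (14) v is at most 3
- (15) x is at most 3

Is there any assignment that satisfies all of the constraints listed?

Unsatisfiable

Constraints 6, 8, 10, 13, 14, and 15 confine each of v, x, y to the 2 values {2, 3}.
Constraint 4 requires all 3 of them to be distinct, but only 2 values are available — impossible by the pigeonhole principle.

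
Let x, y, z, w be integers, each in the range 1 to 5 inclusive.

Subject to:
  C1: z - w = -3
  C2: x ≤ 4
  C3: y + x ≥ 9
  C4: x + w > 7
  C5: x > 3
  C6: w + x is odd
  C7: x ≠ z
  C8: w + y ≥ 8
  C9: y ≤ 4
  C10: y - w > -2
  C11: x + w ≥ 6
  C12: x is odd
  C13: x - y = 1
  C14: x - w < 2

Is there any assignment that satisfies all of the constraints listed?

Unsatisfiable

From constraint 9: y ≤ 4. From constraint 2: x ≤ 4. Hence y + x ≤ 8. But constraint 3 requires y + x ≥ 9, and 9 > 8. Contradiction.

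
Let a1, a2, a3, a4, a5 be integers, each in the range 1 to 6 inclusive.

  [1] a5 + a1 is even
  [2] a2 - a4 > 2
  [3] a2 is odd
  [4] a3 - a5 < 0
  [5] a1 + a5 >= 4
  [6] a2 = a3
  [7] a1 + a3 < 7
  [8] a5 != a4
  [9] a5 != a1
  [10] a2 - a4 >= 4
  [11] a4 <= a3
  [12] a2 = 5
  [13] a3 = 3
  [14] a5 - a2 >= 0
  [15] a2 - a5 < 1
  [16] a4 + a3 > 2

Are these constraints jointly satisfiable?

Unsatisfiable

Constraint 12 fixes a2 = 5 and constraint 13 fixes a3 = 3, but constraint 6 requires a2 = a3. Since 5 ≠ 3, contradiction.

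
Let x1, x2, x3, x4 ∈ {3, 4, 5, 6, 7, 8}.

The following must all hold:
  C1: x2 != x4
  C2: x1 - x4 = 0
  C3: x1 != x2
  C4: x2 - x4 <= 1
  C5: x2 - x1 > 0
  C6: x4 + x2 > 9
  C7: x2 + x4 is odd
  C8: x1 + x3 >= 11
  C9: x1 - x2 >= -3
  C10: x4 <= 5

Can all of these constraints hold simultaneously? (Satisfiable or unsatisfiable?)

Satisfiable

Take x1 = 5, x2 = 6, x3 = 6, x4 = 5. Then constraint 2: x1 - x4 = 0; constraint 4: x2 - x4 = 1, and every other listed constraint is also met.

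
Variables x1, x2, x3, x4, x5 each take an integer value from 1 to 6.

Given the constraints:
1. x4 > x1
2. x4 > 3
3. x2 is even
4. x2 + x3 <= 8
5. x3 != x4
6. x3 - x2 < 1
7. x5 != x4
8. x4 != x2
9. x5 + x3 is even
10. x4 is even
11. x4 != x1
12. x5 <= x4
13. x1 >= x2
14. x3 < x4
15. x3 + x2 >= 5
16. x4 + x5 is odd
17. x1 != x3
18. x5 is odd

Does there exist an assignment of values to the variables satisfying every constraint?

Satisfiable

One satisfying assignment is x1 = 4, x2 = 4, x3 = 3, x4 = 6, x5 = 1.
For the less obvious constraints — constraint 4: x2 + x3 = 7; constraint 6: x3 - x2 = -1; constraint 15: x3 + x2 = 7 — and the others hold by inspection.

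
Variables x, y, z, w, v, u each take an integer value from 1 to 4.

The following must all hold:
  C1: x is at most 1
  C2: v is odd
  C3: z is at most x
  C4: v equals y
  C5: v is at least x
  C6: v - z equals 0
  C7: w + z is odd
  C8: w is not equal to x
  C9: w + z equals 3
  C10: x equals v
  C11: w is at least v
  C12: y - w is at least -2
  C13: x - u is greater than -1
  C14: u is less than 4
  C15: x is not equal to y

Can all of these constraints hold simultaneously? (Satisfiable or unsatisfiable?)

Unsatisfiable

From constraints 4 and 10, x = v = y, so x = y. But constraint 15 says x ≠ y. Contradiction.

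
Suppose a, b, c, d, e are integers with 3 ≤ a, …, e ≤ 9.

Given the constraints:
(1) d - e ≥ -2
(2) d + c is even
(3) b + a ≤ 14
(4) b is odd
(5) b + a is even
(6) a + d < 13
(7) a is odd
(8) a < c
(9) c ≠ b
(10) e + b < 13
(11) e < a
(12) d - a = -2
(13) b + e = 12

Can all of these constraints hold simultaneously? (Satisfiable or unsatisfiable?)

Try a = 7, b = 7, c = 9, d = 5, e = 5.
Check constraint 1: d - e = 0; constraint 3: b + a = 14; constraint 6: a + d = 12. The remaining constraints are straightforward to verify.

Satisfiable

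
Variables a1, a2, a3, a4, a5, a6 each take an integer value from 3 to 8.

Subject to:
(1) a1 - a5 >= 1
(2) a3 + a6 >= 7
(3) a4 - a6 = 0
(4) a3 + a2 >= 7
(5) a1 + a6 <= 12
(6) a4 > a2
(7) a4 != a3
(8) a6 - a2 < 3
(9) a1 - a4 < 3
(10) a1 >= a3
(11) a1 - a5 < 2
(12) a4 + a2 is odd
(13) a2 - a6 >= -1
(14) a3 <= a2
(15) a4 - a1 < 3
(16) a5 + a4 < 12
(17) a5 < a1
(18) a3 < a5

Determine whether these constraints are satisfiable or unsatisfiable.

Try a1 = 6, a2 = 5, a3 = 3, a4 = 6, a5 = 5, a6 = 6.
Check constraint 1: a1 - a5 = 1; constraint 2: a3 + a6 = 9. The remaining constraints are straightforward to verify.

Satisfiable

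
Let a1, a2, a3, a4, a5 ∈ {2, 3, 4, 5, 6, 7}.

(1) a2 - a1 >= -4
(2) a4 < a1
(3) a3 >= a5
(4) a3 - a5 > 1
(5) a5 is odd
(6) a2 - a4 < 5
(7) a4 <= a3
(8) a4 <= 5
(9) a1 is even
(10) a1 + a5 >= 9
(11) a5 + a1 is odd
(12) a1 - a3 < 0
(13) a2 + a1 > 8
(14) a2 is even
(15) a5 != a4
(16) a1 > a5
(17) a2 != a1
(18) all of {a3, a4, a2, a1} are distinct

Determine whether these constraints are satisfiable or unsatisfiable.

Satisfiable

Try a1 = 6, a2 = 4, a3 = 7, a4 = 2, a5 = 5.
Check constraint 1: a2 - a1 = -2; constraint 4: a3 - a5 = 2. The remaining constraints are straightforward to verify.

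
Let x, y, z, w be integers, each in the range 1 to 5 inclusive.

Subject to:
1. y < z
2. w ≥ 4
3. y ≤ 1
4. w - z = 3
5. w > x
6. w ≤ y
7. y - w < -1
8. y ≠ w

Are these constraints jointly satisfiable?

From constraint 2: w ≥ 4. From constraints 3 and 6: w ≤ y and y ≤ 1, so w ≤ 1. But 1 < 4, so no value of w works.

Unsatisfiable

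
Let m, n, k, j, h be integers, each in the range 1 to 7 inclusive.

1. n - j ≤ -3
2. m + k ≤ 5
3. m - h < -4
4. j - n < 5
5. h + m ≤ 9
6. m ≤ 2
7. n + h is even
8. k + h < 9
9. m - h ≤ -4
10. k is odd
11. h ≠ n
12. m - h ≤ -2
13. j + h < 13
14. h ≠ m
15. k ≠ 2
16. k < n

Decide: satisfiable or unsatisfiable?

Satisfiable

The assignment m = 1, n = 2, k = 1, j = 5, h = 6 works:
  constraint 1 holds since n - j = -3.
  constraint 2 holds since m + k = 2.
The rest check out directly.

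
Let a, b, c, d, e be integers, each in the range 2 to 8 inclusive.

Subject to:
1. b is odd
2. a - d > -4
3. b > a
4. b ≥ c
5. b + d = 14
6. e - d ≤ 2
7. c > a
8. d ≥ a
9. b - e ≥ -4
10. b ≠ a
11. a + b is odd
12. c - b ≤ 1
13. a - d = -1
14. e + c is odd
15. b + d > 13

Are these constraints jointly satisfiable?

The assignment a = 6, b = 7, c = 7, d = 7, e = 8 works:
  constraint 2 holds since a - d = -1.
  constraint 5 holds since b + d = 14.
The rest check out directly.

Satisfiable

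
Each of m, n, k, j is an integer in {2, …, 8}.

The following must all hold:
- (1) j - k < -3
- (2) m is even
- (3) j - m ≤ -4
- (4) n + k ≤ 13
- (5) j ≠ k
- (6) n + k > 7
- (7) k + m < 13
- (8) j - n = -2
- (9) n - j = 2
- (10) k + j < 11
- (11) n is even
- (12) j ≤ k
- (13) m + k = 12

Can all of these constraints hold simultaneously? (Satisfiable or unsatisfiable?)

Satisfiable

Take m = 6, n = 4, k = 6, j = 2. Then constraint 1: j - k = -4; constraint 3: j - m = -4, and every other listed constraint is also met.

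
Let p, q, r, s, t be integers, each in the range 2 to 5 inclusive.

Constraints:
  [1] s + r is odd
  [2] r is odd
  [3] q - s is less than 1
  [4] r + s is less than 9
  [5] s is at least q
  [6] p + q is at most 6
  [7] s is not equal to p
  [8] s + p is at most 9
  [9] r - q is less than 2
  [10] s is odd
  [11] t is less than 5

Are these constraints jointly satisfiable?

Constraint 10 makes s odd and constraint 2 makes r odd, so s + r must be even. Constraint 1 says s + r is odd — contradiction.

Unsatisfiable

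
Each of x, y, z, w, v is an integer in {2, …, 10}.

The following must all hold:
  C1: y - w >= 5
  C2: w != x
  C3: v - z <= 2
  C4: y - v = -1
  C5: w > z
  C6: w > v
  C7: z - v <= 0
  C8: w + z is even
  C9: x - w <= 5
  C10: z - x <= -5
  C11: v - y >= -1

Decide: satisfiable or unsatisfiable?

Unsatisfiable

Constraints 1, 3, 9, 10, and 11 give x − z ≥ 5, z − v ≥ -2, v − y ≥ -1, y − w ≥ 5, w − x ≥ -5.
Adding all 5 inequalities: the left sides telescope to 0, and the right sides sum to 5 + (-2) + (-1) + 5 + (-5) = 2. So 0 ≥ 2, which is false.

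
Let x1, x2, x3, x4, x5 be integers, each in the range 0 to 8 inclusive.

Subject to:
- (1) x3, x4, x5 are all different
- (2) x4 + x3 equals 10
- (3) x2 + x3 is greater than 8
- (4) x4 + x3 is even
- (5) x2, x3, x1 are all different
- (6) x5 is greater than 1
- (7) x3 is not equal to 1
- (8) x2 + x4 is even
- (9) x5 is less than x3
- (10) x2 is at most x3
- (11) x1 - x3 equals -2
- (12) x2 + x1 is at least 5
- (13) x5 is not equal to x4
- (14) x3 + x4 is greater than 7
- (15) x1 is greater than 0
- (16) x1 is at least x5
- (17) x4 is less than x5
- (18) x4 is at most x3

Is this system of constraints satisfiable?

Satisfiable

Take x1 = 6, x2 = 2, x3 = 8, x4 = 2, x5 = 6. Then constraint 2: x4 + x3 = 10; constraint 3: x2 + x3 = 10, and every other listed constraint is also met.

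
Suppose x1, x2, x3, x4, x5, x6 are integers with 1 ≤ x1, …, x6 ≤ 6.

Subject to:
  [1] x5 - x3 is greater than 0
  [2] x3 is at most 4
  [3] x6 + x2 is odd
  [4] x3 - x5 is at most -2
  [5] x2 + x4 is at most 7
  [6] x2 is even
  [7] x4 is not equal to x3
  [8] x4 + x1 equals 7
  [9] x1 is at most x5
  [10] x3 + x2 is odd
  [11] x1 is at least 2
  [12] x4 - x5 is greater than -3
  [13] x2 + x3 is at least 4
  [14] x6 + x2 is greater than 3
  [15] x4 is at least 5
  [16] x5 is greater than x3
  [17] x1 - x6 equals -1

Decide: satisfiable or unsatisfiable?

Satisfiable

The assignment x1 = 2, x2 = 2, x3 = 3, x4 = 5, x5 = 5, x6 = 3 works:
  constraint 1 holds since x5 - x3 = 2.
  constraint 4 holds since x3 - x5 = -2.
  constraint 5 holds since x2 + x4 = 7.
The rest check out directly.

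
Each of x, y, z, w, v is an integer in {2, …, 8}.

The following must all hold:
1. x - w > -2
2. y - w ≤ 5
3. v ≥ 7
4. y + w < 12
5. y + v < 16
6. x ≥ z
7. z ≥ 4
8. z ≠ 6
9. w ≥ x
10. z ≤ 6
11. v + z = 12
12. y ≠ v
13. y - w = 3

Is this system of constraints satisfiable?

Satisfiable

One satisfying assignment is x = 4, y = 7, z = 4, w = 4, v = 8.
For the less obvious constraints — constraint 1: x - w = 0; constraint 2: y - w = 3; constraint 4: y + w = 11 — and the others hold by inspection.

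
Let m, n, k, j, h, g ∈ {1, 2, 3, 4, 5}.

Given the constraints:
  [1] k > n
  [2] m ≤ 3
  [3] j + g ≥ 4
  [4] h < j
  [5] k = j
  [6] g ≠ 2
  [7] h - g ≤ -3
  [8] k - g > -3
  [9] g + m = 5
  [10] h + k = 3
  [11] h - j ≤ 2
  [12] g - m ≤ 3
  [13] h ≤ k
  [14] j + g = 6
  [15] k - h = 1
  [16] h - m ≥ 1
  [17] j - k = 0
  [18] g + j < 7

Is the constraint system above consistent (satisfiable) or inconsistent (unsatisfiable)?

Constraints 7, 12, and 16 give g − h ≥ 3, h − m ≥ 1, m − g ≥ -3.
Adding all 3 inequalities: the left sides telescope to 0, and the right sides sum to 3 + 1 + (-3) = 1. So 0 ≥ 1, which is false.

Unsatisfiable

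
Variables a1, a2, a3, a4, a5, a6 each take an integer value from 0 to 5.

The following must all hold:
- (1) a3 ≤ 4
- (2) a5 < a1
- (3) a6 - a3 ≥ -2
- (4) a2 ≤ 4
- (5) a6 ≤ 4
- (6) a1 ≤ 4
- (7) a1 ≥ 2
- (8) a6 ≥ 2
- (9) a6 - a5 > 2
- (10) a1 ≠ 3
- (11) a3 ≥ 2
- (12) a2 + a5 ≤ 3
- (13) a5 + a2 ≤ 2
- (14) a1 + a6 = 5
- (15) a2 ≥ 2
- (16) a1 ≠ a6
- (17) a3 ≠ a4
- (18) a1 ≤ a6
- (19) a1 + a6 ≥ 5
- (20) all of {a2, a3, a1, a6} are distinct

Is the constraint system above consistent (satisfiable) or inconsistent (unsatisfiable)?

Unsatisfiable

Constraints 1, 4, 5, 6, 7, 8, 11, and 15 confine each of a2, a3, a1, a6 to the 3 values {2, …, 4}.
Constraint 20 requires all 4 of them to be distinct, but only 3 values are available — impossible by the pigeonhole principle.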